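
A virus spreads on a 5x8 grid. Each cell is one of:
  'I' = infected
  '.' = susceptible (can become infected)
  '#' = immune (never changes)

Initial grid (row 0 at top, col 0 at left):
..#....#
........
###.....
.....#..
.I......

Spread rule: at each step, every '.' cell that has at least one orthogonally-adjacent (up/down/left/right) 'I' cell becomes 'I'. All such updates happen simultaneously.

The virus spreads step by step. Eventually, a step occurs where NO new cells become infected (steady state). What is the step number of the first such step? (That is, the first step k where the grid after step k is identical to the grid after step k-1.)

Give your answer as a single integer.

Answer: 10

Derivation:
Step 0 (initial): 1 infected
Step 1: +3 new -> 4 infected
Step 2: +3 new -> 7 infected
Step 3: +2 new -> 9 infected
Step 4: +3 new -> 12 infected
Step 5: +3 new -> 15 infected
Step 6: +6 new -> 21 infected
Step 7: +5 new -> 26 infected
Step 8: +5 new -> 31 infected
Step 9: +3 new -> 34 infected
Step 10: +0 new -> 34 infected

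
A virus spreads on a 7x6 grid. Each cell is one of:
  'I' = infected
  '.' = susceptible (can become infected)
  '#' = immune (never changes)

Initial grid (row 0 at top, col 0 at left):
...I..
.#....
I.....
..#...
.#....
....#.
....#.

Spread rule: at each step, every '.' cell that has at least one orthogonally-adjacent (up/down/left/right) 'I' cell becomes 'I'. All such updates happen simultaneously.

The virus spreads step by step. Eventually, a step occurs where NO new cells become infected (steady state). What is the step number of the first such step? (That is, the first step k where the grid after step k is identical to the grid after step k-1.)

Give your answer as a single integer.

Answer: 9

Derivation:
Step 0 (initial): 2 infected
Step 1: +6 new -> 8 infected
Step 2: +9 new -> 17 infected
Step 3: +4 new -> 21 infected
Step 4: +5 new -> 26 infected
Step 5: +6 new -> 32 infected
Step 6: +3 new -> 35 infected
Step 7: +1 new -> 36 infected
Step 8: +1 new -> 37 infected
Step 9: +0 new -> 37 infected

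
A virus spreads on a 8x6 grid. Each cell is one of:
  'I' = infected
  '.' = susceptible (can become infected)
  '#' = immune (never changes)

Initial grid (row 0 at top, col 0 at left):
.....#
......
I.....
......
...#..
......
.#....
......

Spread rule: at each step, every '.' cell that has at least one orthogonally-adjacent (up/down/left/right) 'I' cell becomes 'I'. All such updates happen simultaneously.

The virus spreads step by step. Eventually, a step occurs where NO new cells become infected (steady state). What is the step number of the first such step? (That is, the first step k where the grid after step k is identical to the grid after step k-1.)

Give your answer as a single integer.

Answer: 11

Derivation:
Step 0 (initial): 1 infected
Step 1: +3 new -> 4 infected
Step 2: +5 new -> 9 infected
Step 3: +6 new -> 15 infected
Step 4: +7 new -> 22 infected
Step 5: +6 new -> 28 infected
Step 6: +7 new -> 35 infected
Step 7: +4 new -> 39 infected
Step 8: +3 new -> 42 infected
Step 9: +2 new -> 44 infected
Step 10: +1 new -> 45 infected
Step 11: +0 new -> 45 infected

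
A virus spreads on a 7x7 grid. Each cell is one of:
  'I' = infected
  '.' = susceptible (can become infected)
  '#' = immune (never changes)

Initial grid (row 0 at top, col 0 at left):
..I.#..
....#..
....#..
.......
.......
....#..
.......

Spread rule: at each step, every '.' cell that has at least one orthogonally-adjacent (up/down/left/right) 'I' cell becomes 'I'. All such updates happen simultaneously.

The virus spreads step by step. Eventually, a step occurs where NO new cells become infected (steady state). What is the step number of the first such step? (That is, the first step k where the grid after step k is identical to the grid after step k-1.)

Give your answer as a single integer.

Step 0 (initial): 1 infected
Step 1: +3 new -> 4 infected
Step 2: +4 new -> 8 infected
Step 3: +4 new -> 12 infected
Step 4: +4 new -> 16 infected
Step 5: +5 new -> 21 infected
Step 6: +6 new -> 27 infected
Step 7: +6 new -> 33 infected
Step 8: +6 new -> 39 infected
Step 9: +4 new -> 43 infected
Step 10: +2 new -> 45 infected
Step 11: +0 new -> 45 infected

Answer: 11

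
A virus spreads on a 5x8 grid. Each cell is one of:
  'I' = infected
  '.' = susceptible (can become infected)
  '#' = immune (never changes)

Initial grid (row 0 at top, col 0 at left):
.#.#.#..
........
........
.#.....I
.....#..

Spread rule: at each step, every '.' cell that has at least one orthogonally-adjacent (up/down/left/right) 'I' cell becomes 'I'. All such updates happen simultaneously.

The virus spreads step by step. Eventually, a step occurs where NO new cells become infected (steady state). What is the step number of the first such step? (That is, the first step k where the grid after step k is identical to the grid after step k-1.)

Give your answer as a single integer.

Step 0 (initial): 1 infected
Step 1: +3 new -> 4 infected
Step 2: +4 new -> 8 infected
Step 3: +4 new -> 12 infected
Step 4: +5 new -> 17 infected
Step 5: +4 new -> 21 infected
Step 6: +4 new -> 25 infected
Step 7: +3 new -> 28 infected
Step 8: +4 new -> 32 infected
Step 9: +2 new -> 34 infected
Step 10: +1 new -> 35 infected
Step 11: +0 new -> 35 infected

Answer: 11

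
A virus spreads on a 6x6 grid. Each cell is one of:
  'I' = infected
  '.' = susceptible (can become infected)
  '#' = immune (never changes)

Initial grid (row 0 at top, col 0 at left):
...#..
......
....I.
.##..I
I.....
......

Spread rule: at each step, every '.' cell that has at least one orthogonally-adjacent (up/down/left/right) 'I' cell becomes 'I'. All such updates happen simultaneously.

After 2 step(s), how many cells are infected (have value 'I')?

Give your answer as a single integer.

Answer: 21

Derivation:
Step 0 (initial): 3 infected
Step 1: +8 new -> 11 infected
Step 2: +10 new -> 21 infected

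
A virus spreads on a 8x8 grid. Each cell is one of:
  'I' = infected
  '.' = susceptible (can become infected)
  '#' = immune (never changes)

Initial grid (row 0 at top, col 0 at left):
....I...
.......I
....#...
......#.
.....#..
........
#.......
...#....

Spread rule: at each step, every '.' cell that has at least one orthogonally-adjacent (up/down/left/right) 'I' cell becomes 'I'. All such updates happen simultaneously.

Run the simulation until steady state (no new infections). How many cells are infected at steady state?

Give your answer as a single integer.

Step 0 (initial): 2 infected
Step 1: +6 new -> 8 infected
Step 2: +6 new -> 14 infected
Step 3: +5 new -> 19 infected
Step 4: +7 new -> 26 infected
Step 5: +7 new -> 33 infected
Step 6: +8 new -> 41 infected
Step 7: +7 new -> 48 infected
Step 8: +5 new -> 53 infected
Step 9: +4 new -> 57 infected
Step 10: +1 new -> 58 infected
Step 11: +1 new -> 59 infected
Step 12: +0 new -> 59 infected

Answer: 59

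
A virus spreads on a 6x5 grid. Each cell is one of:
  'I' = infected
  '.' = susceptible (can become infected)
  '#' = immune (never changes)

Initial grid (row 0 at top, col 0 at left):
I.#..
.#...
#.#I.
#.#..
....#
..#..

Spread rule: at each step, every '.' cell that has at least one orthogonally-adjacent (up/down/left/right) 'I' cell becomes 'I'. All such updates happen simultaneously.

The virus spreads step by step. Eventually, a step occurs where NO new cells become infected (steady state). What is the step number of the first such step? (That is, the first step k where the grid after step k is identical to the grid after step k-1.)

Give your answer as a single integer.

Answer: 7

Derivation:
Step 0 (initial): 2 infected
Step 1: +5 new -> 7 infected
Step 2: +5 new -> 12 infected
Step 3: +3 new -> 15 infected
Step 4: +2 new -> 17 infected
Step 5: +3 new -> 20 infected
Step 6: +2 new -> 22 infected
Step 7: +0 new -> 22 infected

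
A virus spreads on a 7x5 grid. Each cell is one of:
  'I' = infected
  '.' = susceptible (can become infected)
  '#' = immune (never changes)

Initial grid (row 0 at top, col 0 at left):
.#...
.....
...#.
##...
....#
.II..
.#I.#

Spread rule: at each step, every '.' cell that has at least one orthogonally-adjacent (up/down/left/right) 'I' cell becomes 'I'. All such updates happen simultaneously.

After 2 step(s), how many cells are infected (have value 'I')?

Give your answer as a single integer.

Answer: 13

Derivation:
Step 0 (initial): 3 infected
Step 1: +5 new -> 8 infected
Step 2: +5 new -> 13 infected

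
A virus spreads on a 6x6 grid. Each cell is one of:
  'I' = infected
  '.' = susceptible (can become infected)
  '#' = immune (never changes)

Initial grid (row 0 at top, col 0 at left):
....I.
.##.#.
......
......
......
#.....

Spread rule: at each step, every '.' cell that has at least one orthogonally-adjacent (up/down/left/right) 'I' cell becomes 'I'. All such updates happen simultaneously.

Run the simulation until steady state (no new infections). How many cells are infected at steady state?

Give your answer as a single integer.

Step 0 (initial): 1 infected
Step 1: +2 new -> 3 infected
Step 2: +3 new -> 6 infected
Step 3: +3 new -> 9 infected
Step 4: +5 new -> 14 infected
Step 5: +6 new -> 20 infected
Step 6: +6 new -> 26 infected
Step 7: +4 new -> 30 infected
Step 8: +2 new -> 32 infected
Step 9: +0 new -> 32 infected

Answer: 32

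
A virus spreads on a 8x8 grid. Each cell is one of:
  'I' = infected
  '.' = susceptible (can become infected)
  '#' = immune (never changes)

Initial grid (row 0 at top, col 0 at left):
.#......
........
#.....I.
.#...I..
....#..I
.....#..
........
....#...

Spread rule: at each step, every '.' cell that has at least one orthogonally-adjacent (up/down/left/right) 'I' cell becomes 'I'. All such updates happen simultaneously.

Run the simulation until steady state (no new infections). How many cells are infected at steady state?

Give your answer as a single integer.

Step 0 (initial): 3 infected
Step 1: +9 new -> 12 infected
Step 2: +7 new -> 19 infected
Step 3: +8 new -> 27 infected
Step 4: +7 new -> 34 infected
Step 5: +9 new -> 43 infected
Step 6: +6 new -> 49 infected
Step 7: +5 new -> 54 infected
Step 8: +3 new -> 57 infected
Step 9: +1 new -> 58 infected
Step 10: +0 new -> 58 infected

Answer: 58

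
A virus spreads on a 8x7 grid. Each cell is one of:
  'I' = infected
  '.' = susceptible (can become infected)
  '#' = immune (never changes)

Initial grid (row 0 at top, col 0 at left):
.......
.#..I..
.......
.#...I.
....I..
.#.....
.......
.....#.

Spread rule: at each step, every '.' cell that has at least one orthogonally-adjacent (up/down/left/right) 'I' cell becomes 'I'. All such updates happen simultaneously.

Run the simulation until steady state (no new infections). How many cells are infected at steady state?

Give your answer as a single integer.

Step 0 (initial): 3 infected
Step 1: +10 new -> 13 infected
Step 2: +12 new -> 25 infected
Step 3: +10 new -> 35 infected
Step 4: +6 new -> 41 infected
Step 5: +7 new -> 48 infected
Step 6: +3 new -> 51 infected
Step 7: +1 new -> 52 infected
Step 8: +0 new -> 52 infected

Answer: 52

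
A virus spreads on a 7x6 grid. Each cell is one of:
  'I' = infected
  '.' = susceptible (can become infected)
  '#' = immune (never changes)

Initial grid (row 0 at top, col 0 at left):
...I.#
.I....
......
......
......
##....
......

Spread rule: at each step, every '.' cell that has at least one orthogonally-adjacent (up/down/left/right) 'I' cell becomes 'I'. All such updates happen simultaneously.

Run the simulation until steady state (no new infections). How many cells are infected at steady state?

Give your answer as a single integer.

Step 0 (initial): 2 infected
Step 1: +7 new -> 9 infected
Step 2: +6 new -> 15 infected
Step 3: +6 new -> 21 infected
Step 4: +5 new -> 26 infected
Step 5: +4 new -> 30 infected
Step 6: +4 new -> 34 infected
Step 7: +3 new -> 37 infected
Step 8: +2 new -> 39 infected
Step 9: +0 new -> 39 infected

Answer: 39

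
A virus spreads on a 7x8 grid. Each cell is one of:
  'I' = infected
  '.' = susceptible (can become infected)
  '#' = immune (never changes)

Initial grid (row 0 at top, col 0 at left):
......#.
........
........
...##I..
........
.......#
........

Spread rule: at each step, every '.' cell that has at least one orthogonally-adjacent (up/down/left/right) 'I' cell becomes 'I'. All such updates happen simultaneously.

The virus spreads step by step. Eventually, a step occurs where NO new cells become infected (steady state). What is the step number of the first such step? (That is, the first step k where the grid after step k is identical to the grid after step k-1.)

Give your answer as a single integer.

Step 0 (initial): 1 infected
Step 1: +3 new -> 4 infected
Step 2: +7 new -> 11 infected
Step 3: +10 new -> 21 infected
Step 4: +8 new -> 29 infected
Step 5: +9 new -> 38 infected
Step 6: +7 new -> 45 infected
Step 7: +5 new -> 50 infected
Step 8: +2 new -> 52 infected
Step 9: +0 new -> 52 infected

Answer: 9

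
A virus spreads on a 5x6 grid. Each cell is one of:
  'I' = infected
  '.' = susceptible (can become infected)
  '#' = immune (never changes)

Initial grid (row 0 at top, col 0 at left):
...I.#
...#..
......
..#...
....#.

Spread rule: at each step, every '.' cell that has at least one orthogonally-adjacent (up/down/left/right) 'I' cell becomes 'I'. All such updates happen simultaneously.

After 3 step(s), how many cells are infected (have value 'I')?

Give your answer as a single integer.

Answer: 11

Derivation:
Step 0 (initial): 1 infected
Step 1: +2 new -> 3 infected
Step 2: +3 new -> 6 infected
Step 3: +5 new -> 11 infected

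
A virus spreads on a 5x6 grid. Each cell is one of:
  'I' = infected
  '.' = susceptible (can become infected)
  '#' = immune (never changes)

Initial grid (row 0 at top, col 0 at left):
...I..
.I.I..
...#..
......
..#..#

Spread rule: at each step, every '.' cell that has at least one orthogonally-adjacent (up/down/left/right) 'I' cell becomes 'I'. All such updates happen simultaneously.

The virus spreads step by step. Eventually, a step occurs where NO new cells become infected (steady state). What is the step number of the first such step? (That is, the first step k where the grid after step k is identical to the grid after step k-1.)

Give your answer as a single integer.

Answer: 6

Derivation:
Step 0 (initial): 3 infected
Step 1: +7 new -> 10 infected
Step 2: +7 new -> 17 infected
Step 3: +5 new -> 22 infected
Step 4: +4 new -> 26 infected
Step 5: +1 new -> 27 infected
Step 6: +0 new -> 27 infected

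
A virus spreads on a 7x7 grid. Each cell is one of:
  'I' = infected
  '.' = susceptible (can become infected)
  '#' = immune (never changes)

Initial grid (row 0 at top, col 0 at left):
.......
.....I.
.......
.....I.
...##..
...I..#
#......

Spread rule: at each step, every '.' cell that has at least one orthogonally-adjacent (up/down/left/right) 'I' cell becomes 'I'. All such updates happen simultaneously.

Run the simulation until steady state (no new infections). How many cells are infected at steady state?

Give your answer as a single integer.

Step 0 (initial): 3 infected
Step 1: +10 new -> 13 infected
Step 2: +12 new -> 25 infected
Step 3: +8 new -> 33 infected
Step 4: +6 new -> 39 infected
Step 5: +4 new -> 43 infected
Step 6: +2 new -> 45 infected
Step 7: +0 new -> 45 infected

Answer: 45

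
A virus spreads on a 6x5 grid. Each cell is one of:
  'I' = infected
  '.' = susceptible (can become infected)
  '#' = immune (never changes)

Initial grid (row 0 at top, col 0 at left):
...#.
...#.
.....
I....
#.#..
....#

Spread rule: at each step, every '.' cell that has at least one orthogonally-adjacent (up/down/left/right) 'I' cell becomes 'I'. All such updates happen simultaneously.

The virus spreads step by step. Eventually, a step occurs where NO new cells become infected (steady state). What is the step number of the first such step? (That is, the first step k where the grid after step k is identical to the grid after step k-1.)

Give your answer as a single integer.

Step 0 (initial): 1 infected
Step 1: +2 new -> 3 infected
Step 2: +4 new -> 7 infected
Step 3: +5 new -> 12 infected
Step 4: +7 new -> 19 infected
Step 5: +4 new -> 23 infected
Step 6: +1 new -> 24 infected
Step 7: +1 new -> 25 infected
Step 8: +0 new -> 25 infected

Answer: 8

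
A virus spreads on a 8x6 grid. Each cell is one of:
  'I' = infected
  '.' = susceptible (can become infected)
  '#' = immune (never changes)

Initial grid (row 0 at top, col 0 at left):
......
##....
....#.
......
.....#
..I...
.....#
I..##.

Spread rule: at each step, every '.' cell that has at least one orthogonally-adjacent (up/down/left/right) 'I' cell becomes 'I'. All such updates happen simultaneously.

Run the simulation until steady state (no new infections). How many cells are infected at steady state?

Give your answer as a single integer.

Step 0 (initial): 2 infected
Step 1: +6 new -> 8 infected
Step 2: +8 new -> 16 infected
Step 3: +7 new -> 23 infected
Step 4: +5 new -> 28 infected
Step 5: +4 new -> 32 infected
Step 6: +4 new -> 36 infected
Step 7: +3 new -> 39 infected
Step 8: +1 new -> 40 infected
Step 9: +0 new -> 40 infected

Answer: 40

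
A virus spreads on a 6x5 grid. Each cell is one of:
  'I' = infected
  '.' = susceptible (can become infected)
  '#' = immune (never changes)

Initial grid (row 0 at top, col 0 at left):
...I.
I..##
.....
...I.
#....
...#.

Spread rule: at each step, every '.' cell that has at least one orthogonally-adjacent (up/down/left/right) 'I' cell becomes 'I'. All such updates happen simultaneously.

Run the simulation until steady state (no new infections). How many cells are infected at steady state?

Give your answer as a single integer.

Answer: 26

Derivation:
Step 0 (initial): 3 infected
Step 1: +9 new -> 12 infected
Step 2: +9 new -> 21 infected
Step 3: +3 new -> 24 infected
Step 4: +1 new -> 25 infected
Step 5: +1 new -> 26 infected
Step 6: +0 new -> 26 infected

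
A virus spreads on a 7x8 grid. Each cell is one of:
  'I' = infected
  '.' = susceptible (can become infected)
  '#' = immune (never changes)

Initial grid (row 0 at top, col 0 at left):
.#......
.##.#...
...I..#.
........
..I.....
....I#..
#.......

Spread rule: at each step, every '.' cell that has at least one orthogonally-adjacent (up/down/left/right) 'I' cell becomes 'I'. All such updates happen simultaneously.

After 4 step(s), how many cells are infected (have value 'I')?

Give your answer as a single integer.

Answer: 42

Derivation:
Step 0 (initial): 3 infected
Step 1: +11 new -> 14 infected
Step 2: +11 new -> 25 infected
Step 3: +10 new -> 35 infected
Step 4: +7 new -> 42 infected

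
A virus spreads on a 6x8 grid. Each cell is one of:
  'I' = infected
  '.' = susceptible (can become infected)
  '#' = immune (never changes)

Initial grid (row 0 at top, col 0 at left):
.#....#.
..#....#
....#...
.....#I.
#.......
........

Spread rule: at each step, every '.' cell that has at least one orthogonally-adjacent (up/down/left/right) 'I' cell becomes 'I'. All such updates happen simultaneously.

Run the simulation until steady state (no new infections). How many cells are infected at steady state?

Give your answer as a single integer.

Step 0 (initial): 1 infected
Step 1: +3 new -> 4 infected
Step 2: +6 new -> 10 infected
Step 3: +4 new -> 14 infected
Step 4: +5 new -> 19 infected
Step 5: +5 new -> 24 infected
Step 6: +5 new -> 29 infected
Step 7: +4 new -> 33 infected
Step 8: +3 new -> 36 infected
Step 9: +2 new -> 38 infected
Step 10: +1 new -> 39 infected
Step 11: +1 new -> 40 infected
Step 12: +0 new -> 40 infected

Answer: 40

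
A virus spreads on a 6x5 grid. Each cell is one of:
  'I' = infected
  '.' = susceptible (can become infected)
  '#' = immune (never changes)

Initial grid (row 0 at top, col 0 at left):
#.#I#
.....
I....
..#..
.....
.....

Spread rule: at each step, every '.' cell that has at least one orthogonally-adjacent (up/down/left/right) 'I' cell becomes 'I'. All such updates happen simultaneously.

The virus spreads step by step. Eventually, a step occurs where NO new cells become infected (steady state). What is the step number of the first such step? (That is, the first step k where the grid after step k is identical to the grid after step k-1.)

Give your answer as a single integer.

Step 0 (initial): 2 infected
Step 1: +4 new -> 6 infected
Step 2: +7 new -> 13 infected
Step 3: +5 new -> 18 infected
Step 4: +4 new -> 22 infected
Step 5: +3 new -> 25 infected
Step 6: +1 new -> 26 infected
Step 7: +0 new -> 26 infected

Answer: 7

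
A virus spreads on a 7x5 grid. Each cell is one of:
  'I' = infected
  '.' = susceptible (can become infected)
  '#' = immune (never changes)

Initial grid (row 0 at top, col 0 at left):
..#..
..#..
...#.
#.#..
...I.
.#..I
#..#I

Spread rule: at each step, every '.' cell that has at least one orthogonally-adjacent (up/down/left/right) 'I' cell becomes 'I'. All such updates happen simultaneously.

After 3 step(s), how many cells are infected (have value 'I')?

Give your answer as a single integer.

Step 0 (initial): 3 infected
Step 1: +4 new -> 7 infected
Step 2: +3 new -> 10 infected
Step 3: +4 new -> 14 infected

Answer: 14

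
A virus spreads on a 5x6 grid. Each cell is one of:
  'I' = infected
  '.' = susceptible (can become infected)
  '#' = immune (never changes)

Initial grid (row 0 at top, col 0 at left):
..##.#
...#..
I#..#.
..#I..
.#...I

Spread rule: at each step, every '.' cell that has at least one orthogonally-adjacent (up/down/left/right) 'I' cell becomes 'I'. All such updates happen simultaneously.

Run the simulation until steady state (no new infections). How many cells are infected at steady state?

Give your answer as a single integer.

Step 0 (initial): 3 infected
Step 1: +7 new -> 10 infected
Step 2: +7 new -> 17 infected
Step 3: +3 new -> 20 infected
Step 4: +1 new -> 21 infected
Step 5: +1 new -> 22 infected
Step 6: +0 new -> 22 infected

Answer: 22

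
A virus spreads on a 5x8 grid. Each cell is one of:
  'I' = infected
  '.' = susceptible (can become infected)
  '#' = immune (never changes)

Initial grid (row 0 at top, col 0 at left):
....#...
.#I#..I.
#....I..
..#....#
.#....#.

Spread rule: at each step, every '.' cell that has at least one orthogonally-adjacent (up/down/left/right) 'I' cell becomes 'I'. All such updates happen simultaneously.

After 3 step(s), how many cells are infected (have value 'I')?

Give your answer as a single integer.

Answer: 26

Derivation:
Step 0 (initial): 3 infected
Step 1: +8 new -> 11 infected
Step 2: +11 new -> 22 infected
Step 3: +4 new -> 26 infected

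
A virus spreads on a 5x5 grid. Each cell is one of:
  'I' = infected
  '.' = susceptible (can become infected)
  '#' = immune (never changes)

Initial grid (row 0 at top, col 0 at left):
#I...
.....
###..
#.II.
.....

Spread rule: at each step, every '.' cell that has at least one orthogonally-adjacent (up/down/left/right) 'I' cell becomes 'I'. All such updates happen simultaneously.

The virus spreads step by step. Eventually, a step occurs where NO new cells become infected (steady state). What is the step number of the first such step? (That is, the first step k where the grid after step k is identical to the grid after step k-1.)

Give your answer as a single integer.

Answer: 4

Derivation:
Step 0 (initial): 3 infected
Step 1: +7 new -> 10 infected
Step 2: +7 new -> 17 infected
Step 3: +3 new -> 20 infected
Step 4: +0 new -> 20 infected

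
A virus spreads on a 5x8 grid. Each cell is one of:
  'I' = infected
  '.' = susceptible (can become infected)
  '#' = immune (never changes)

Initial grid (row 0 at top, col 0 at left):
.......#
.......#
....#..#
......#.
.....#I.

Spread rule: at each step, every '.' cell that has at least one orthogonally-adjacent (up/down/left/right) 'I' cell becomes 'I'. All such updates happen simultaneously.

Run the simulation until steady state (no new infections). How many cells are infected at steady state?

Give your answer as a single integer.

Answer: 3

Derivation:
Step 0 (initial): 1 infected
Step 1: +1 new -> 2 infected
Step 2: +1 new -> 3 infected
Step 3: +0 new -> 3 infected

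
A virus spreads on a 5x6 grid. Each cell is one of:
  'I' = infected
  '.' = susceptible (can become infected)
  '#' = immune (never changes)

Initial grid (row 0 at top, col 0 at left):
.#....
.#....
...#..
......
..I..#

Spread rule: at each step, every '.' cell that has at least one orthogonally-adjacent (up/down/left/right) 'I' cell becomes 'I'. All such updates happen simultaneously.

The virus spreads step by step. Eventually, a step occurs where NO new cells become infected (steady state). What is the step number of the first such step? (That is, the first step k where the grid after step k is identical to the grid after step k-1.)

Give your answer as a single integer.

Step 0 (initial): 1 infected
Step 1: +3 new -> 4 infected
Step 2: +5 new -> 9 infected
Step 3: +4 new -> 13 infected
Step 4: +5 new -> 18 infected
Step 5: +4 new -> 22 infected
Step 6: +3 new -> 25 infected
Step 7: +1 new -> 26 infected
Step 8: +0 new -> 26 infected

Answer: 8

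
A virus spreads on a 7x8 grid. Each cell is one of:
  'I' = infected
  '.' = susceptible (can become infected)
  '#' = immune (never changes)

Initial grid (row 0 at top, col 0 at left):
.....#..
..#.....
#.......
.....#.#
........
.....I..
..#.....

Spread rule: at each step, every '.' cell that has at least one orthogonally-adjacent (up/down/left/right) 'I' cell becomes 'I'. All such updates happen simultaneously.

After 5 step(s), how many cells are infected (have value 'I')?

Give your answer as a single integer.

Answer: 32

Derivation:
Step 0 (initial): 1 infected
Step 1: +4 new -> 5 infected
Step 2: +6 new -> 11 infected
Step 3: +7 new -> 18 infected
Step 4: +5 new -> 23 infected
Step 5: +9 new -> 32 infected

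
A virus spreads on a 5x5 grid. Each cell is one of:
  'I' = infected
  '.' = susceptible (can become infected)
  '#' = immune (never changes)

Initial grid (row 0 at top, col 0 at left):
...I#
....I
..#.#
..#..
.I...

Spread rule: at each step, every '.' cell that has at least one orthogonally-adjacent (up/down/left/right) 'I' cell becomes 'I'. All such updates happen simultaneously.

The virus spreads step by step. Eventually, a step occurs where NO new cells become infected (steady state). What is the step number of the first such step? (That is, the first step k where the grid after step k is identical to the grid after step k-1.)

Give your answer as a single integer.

Step 0 (initial): 3 infected
Step 1: +5 new -> 8 infected
Step 2: +6 new -> 14 infected
Step 3: +5 new -> 19 infected
Step 4: +2 new -> 21 infected
Step 5: +0 new -> 21 infected

Answer: 5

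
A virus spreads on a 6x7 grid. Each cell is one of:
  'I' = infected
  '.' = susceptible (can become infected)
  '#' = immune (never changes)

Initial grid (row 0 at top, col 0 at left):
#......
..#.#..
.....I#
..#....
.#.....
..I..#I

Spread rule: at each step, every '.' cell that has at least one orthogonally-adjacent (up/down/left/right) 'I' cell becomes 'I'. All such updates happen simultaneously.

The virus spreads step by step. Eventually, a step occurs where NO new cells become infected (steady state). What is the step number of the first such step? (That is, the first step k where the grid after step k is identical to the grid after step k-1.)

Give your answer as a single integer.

Step 0 (initial): 3 infected
Step 1: +7 new -> 10 infected
Step 2: +9 new -> 19 infected
Step 3: +7 new -> 26 infected
Step 4: +3 new -> 29 infected
Step 5: +4 new -> 33 infected
Step 6: +2 new -> 35 infected
Step 7: +0 new -> 35 infected

Answer: 7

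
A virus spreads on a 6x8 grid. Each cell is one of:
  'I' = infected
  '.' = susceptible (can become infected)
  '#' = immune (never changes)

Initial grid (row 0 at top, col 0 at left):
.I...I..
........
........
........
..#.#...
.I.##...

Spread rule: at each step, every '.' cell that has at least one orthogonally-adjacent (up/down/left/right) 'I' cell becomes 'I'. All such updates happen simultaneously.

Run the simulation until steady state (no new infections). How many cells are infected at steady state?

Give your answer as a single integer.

Step 0 (initial): 3 infected
Step 1: +9 new -> 12 infected
Step 2: +10 new -> 22 infected
Step 3: +9 new -> 31 infected
Step 4: +6 new -> 37 infected
Step 5: +4 new -> 41 infected
Step 6: +2 new -> 43 infected
Step 7: +1 new -> 44 infected
Step 8: +0 new -> 44 infected

Answer: 44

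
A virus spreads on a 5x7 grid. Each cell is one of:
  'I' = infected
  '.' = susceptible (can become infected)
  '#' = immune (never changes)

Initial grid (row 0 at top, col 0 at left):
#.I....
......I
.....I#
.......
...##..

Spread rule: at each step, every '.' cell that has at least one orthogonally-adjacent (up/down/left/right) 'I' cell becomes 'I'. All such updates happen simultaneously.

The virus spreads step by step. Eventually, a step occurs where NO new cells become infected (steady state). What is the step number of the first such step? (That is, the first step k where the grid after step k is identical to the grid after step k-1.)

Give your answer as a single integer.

Answer: 7

Derivation:
Step 0 (initial): 3 infected
Step 1: +7 new -> 10 infected
Step 2: +10 new -> 20 infected
Step 3: +5 new -> 25 infected
Step 4: +3 new -> 28 infected
Step 5: +2 new -> 30 infected
Step 6: +1 new -> 31 infected
Step 7: +0 new -> 31 infected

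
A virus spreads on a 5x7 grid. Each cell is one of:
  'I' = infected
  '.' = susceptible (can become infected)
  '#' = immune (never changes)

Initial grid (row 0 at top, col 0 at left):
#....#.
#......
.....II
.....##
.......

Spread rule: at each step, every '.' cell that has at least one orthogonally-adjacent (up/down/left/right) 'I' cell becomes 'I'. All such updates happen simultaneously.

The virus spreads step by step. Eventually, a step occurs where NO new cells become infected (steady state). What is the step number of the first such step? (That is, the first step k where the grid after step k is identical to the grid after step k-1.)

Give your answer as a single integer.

Answer: 8

Derivation:
Step 0 (initial): 2 infected
Step 1: +3 new -> 5 infected
Step 2: +4 new -> 9 infected
Step 3: +5 new -> 14 infected
Step 4: +6 new -> 20 infected
Step 5: +6 new -> 26 infected
Step 6: +3 new -> 29 infected
Step 7: +1 new -> 30 infected
Step 8: +0 new -> 30 infected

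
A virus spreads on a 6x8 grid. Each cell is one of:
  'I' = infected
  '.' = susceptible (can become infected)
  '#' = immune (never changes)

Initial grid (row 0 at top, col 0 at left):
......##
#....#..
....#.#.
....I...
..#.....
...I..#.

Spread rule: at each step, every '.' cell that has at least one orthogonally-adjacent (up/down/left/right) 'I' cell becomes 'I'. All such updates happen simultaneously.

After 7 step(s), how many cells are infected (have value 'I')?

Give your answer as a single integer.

Step 0 (initial): 2 infected
Step 1: +6 new -> 8 infected
Step 2: +7 new -> 15 infected
Step 3: +7 new -> 22 infected
Step 4: +8 new -> 30 infected
Step 5: +6 new -> 36 infected
Step 6: +3 new -> 39 infected
Step 7: +1 new -> 40 infected

Answer: 40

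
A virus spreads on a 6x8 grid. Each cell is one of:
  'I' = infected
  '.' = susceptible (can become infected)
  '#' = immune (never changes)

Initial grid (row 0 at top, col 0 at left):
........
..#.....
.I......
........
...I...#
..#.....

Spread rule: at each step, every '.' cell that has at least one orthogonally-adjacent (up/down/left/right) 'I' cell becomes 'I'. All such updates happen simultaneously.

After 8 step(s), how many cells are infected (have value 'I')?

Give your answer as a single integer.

Answer: 45

Derivation:
Step 0 (initial): 2 infected
Step 1: +8 new -> 10 infected
Step 2: +9 new -> 19 infected
Step 3: +9 new -> 28 infected
Step 4: +6 new -> 34 infected
Step 5: +5 new -> 39 infected
Step 6: +3 new -> 42 infected
Step 7: +2 new -> 44 infected
Step 8: +1 new -> 45 infected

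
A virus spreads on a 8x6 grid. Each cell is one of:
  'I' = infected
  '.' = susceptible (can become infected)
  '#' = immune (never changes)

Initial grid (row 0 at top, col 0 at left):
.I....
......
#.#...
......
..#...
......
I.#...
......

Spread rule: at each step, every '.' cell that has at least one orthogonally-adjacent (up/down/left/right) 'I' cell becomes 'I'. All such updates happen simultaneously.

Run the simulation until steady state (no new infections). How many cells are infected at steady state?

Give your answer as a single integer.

Step 0 (initial): 2 infected
Step 1: +6 new -> 8 infected
Step 2: +7 new -> 15 infected
Step 3: +7 new -> 22 infected
Step 4: +6 new -> 28 infected
Step 5: +7 new -> 35 infected
Step 6: +6 new -> 41 infected
Step 7: +3 new -> 44 infected
Step 8: +0 new -> 44 infected

Answer: 44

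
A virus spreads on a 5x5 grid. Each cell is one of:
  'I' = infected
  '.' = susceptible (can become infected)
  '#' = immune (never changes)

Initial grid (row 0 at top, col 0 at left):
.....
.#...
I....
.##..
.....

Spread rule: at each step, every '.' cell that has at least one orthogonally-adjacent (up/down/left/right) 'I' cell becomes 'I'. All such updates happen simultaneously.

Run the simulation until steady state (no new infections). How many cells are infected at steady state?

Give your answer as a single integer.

Answer: 22

Derivation:
Step 0 (initial): 1 infected
Step 1: +3 new -> 4 infected
Step 2: +3 new -> 7 infected
Step 3: +4 new -> 11 infected
Step 4: +5 new -> 16 infected
Step 5: +4 new -> 20 infected
Step 6: +2 new -> 22 infected
Step 7: +0 new -> 22 infected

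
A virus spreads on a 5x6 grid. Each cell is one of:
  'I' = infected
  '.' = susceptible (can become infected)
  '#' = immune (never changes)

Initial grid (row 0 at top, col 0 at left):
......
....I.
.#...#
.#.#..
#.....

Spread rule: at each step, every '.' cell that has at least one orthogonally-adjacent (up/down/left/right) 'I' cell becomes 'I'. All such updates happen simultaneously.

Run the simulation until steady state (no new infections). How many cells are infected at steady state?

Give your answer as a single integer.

Step 0 (initial): 1 infected
Step 1: +4 new -> 5 infected
Step 2: +5 new -> 10 infected
Step 3: +5 new -> 15 infected
Step 4: +5 new -> 20 infected
Step 5: +3 new -> 23 infected
Step 6: +2 new -> 25 infected
Step 7: +0 new -> 25 infected

Answer: 25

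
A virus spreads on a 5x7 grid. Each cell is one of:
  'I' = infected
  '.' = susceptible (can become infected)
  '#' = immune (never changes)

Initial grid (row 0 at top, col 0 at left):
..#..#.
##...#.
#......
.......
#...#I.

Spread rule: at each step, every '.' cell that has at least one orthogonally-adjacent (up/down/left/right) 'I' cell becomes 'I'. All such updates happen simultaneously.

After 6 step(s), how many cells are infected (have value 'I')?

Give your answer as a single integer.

Answer: 25

Derivation:
Step 0 (initial): 1 infected
Step 1: +2 new -> 3 infected
Step 2: +3 new -> 6 infected
Step 3: +3 new -> 9 infected
Step 4: +5 new -> 14 infected
Step 5: +6 new -> 20 infected
Step 6: +5 new -> 25 infected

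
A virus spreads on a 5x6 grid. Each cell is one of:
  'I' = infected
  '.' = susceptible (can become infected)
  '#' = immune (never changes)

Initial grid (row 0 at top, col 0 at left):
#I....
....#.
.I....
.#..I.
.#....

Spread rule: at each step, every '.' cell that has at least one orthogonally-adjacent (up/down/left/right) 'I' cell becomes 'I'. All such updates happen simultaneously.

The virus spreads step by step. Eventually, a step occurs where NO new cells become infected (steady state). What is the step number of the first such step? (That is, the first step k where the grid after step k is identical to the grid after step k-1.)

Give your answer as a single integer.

Step 0 (initial): 3 infected
Step 1: +8 new -> 11 infected
Step 2: +9 new -> 20 infected
Step 3: +5 new -> 25 infected
Step 4: +1 new -> 26 infected
Step 5: +0 new -> 26 infected

Answer: 5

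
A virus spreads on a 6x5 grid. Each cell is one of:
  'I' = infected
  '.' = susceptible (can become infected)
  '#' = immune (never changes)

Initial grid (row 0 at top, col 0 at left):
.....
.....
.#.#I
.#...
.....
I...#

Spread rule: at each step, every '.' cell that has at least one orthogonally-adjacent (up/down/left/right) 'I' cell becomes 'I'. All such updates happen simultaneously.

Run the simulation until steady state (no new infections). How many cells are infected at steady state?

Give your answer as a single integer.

Answer: 26

Derivation:
Step 0 (initial): 2 infected
Step 1: +4 new -> 6 infected
Step 2: +7 new -> 13 infected
Step 3: +7 new -> 20 infected
Step 4: +4 new -> 24 infected
Step 5: +2 new -> 26 infected
Step 6: +0 new -> 26 infected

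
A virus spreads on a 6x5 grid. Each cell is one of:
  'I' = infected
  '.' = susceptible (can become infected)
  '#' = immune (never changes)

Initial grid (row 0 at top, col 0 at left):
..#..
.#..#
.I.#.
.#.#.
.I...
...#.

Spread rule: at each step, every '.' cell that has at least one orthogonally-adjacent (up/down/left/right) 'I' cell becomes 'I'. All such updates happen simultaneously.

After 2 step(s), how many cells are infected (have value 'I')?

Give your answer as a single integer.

Answer: 14

Derivation:
Step 0 (initial): 2 infected
Step 1: +5 new -> 7 infected
Step 2: +7 new -> 14 infected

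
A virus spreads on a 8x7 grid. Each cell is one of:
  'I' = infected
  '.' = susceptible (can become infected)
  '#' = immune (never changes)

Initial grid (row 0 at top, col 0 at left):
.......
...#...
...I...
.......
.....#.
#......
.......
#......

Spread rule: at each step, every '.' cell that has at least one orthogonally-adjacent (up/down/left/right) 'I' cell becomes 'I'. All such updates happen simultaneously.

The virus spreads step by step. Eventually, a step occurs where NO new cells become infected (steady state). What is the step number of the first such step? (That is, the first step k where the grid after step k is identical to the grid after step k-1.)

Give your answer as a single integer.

Answer: 9

Derivation:
Step 0 (initial): 1 infected
Step 1: +3 new -> 4 infected
Step 2: +7 new -> 11 infected
Step 3: +11 new -> 22 infected
Step 4: +11 new -> 33 infected
Step 5: +9 new -> 42 infected
Step 6: +5 new -> 47 infected
Step 7: +4 new -> 51 infected
Step 8: +1 new -> 52 infected
Step 9: +0 new -> 52 infected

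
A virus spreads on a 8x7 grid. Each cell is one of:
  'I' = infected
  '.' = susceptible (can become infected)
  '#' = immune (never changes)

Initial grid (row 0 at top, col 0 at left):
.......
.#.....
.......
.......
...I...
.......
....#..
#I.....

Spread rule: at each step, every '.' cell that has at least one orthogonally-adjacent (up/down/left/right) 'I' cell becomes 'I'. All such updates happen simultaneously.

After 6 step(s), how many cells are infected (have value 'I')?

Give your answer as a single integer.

Answer: 51

Derivation:
Step 0 (initial): 2 infected
Step 1: +6 new -> 8 infected
Step 2: +12 new -> 20 infected
Step 3: +10 new -> 30 infected
Step 4: +10 new -> 40 infected
Step 5: +7 new -> 47 infected
Step 6: +4 new -> 51 infected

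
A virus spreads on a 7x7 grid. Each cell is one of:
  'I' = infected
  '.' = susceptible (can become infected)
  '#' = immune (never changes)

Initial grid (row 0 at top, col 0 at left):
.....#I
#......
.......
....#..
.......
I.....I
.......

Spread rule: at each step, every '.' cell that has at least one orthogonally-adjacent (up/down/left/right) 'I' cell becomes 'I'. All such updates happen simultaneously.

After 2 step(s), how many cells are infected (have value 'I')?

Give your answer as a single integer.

Step 0 (initial): 3 infected
Step 1: +7 new -> 10 infected
Step 2: +10 new -> 20 infected

Answer: 20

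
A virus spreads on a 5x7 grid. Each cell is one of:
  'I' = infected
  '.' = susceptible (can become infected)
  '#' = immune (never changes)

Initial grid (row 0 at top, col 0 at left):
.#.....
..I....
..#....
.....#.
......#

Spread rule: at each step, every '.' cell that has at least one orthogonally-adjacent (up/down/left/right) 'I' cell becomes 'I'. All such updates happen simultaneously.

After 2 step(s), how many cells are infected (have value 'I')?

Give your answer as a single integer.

Step 0 (initial): 1 infected
Step 1: +3 new -> 4 infected
Step 2: +5 new -> 9 infected

Answer: 9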